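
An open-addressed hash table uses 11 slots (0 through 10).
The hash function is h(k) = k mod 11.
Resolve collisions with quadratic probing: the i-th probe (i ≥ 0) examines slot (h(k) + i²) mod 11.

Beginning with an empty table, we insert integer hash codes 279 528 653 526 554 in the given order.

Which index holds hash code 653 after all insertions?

5

279 hashes to 4; slot 4 is free → place at 4.
528 hashes to 0; slot 0 is free → place at 0.
653 hashes to 4; 4 taken → place at 5.
526 hashes to 9; slot 9 is free → place at 9.
554 hashes to 4; 4,5 taken → place at 8.
Table: [528, _, _, _, 279, 653, _, _, 554, 526, _]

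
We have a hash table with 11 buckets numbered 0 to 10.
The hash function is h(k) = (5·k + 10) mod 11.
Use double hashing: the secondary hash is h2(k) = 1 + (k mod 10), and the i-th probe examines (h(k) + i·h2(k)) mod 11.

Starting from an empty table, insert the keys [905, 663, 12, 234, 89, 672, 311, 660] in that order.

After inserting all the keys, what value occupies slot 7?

905: h=3 => slot 3
663: h=3, h2=4, probe 3,7 => slot 7
12: h=4 => slot 4
234: h=3, h2=5, probe 3,8 => slot 8
89: h=4, h2=10, probe 4,3,2 => slot 2
672: h=4, h2=3, probe 4,7,10 => slot 10
311: h=3, h2=2, probe 3,5 => slot 5
660: h=10, h2=1, probe 10,0 => slot 0
Table: [660, —, 89, 905, 12, 311, —, 663, 234, —, 672]

663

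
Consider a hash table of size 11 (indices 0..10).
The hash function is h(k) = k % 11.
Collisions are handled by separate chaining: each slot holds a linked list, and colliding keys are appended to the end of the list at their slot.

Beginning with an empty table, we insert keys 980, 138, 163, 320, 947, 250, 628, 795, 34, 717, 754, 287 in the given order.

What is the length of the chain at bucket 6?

Insert 980: h=1, bucket 1 empty -> new chain.
Insert 138: h=6, bucket 6 empty -> new chain.
Insert 163: h=9, bucket 9 empty -> new chain.
Insert 320: h=1, bucket 1 nonempty -> append to chain.
Insert 947: h=1, bucket 1 nonempty -> append to chain.
Insert 250: h=8, bucket 8 empty -> new chain.
Insert 628: h=1, bucket 1 nonempty -> append to chain.
Insert 795: h=3, bucket 3 empty -> new chain.
Insert 34: h=1, bucket 1 nonempty -> append to chain.
Insert 717: h=2, bucket 2 empty -> new chain.
Insert 754: h=6, bucket 6 nonempty -> append to chain.
Insert 287: h=1, bucket 1 nonempty -> append to chain.
Final buckets:
0: ∅
1: 980 -> 320 -> 947 -> 628 -> 34 -> 287
2: 717
3: 795
4: ∅
5: ∅
6: 138 -> 754
7: ∅
8: 250
9: 163
10: ∅

2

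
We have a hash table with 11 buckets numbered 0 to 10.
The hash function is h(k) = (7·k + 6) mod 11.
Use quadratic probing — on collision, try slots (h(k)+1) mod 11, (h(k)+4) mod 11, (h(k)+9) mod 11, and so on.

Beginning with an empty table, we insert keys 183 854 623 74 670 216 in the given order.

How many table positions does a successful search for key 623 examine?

Insert 183: h=0, slot 0 empty → index 0.
Insert 854: h=0, slot 0 occupied → index 1.
Insert 623: h=0, slots 0,1 occupied → index 4.
Insert 74: h=7, slot 7 empty → index 7.
Insert 670: h=10, slot 10 empty → index 10.
Insert 216: h=0, slots 0,1,4 occupied → index 9.
Table: [183, 854, _, _, 623, _, _, 74, _, 216, 670]
Lookup 623: h=0, probe 0,1,4 → found at 4.

3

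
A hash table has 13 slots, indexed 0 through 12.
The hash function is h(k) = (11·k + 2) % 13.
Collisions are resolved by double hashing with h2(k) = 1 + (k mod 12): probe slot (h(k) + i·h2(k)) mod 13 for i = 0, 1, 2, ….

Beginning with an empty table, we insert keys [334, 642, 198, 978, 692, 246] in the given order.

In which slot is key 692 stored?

1

334: h=10 => slot 10
642: h=5 => slot 5
198: h=9 => slot 9
978: h=9, h2=7, probe 9,3 => slot 3
692: h=9, h2=9, probe 9,5,1 => slot 1
246: h=4 => slot 4
Table: [-, 692, -, 978, 246, 642, -, -, -, 198, 334, -, -]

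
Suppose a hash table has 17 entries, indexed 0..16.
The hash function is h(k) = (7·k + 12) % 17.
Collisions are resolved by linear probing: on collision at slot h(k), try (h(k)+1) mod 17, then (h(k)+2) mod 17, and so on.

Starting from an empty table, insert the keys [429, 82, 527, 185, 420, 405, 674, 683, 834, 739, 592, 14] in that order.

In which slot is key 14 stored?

429: h=6 → slot 6
82: h=8 → slot 8
527: h=12 → slot 12
185: h=15 → slot 15
420: h=11 → slot 11
405: h=8, probe 8,9 → slot 9
674: h=4 → slot 4
683: h=16 → slot 16
834: h=2 → slot 2
739: h=0 → slot 0
592: h=8, probe 8,9,10 → slot 10
14: h=8, probe 8,9,10,11,12,13 → slot 13
Table: [739, —, 834, —, 674, —, 429, —, 82, 405, 592, 420, 527, 14, —, 185, 683]

13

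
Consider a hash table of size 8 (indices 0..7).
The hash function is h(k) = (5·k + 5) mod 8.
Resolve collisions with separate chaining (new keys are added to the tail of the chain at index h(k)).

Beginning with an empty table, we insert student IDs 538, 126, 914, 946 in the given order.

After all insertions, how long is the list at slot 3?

538 -> bucket 7
126 -> bucket 3
914 -> bucket 7 (collision)
946 -> bucket 7 (collision)
Final buckets:
0: .
1: .
2: .
3: 126
4: .
5: .
6: .
7: 538 -> 914 -> 946

1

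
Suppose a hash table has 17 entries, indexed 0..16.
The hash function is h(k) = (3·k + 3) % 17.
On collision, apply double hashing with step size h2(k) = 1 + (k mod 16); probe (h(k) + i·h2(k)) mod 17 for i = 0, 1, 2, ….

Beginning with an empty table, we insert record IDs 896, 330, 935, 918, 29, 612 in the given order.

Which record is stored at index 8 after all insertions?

896: h=5 => slot 5
330: h=7 => slot 7
935: h=3 => slot 3
918: h=3, h2=7, probe 3,10 => slot 10
29: h=5, h2=14, probe 5,2 => slot 2
612: h=3, h2=5, probe 3,8 => slot 8
Table: [., ., 29, 935, ., 896, ., 330, 612, ., 918, ., ., ., ., ., .]

612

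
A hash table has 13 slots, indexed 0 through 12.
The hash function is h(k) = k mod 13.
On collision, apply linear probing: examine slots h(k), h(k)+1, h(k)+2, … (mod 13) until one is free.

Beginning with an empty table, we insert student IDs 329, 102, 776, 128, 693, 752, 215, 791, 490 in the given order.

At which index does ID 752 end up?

0

329 hashes to 4; slot 4 is free -> place at 4.
102 hashes to 11; slot 11 is free -> place at 11.
776 hashes to 9; slot 9 is free -> place at 9.
128 hashes to 11; 11 taken -> place at 12.
693 hashes to 4; 4 taken -> place at 5.
752 hashes to 11; 11,12 taken -> place at 0.
215 hashes to 7; slot 7 is free -> place at 7.
791 hashes to 11; 11,12,0 taken -> place at 1.
490 hashes to 9; 9 taken -> place at 10.
Table: [752, 791, —, —, 329, 693, —, 215, —, 776, 490, 102, 128]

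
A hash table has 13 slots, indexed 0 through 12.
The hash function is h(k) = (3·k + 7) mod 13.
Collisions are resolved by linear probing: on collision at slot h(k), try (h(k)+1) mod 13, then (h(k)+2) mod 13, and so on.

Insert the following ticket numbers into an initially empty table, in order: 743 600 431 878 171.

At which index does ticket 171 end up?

4

Insert 743: h=0, slot 0 empty → index 0.
Insert 600: h=0, slot 0 occupied → index 1.
Insert 431: h=0, slots 0,1 occupied → index 2.
Insert 878: h=2, slot 2 occupied → index 3.
Insert 171: h=0, slots 0,1,2,3 occupied → index 4.
Table: [743, 600, 431, 878, 171, _, _, _, _, _, _, _, _]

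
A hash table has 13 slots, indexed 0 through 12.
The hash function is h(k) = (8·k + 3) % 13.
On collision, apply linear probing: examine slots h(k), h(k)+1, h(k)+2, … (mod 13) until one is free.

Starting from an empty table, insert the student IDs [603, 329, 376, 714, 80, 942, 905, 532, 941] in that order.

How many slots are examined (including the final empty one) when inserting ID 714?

603 hashes to 4; slot 4 is free -> place at 4.
329 hashes to 9; slot 9 is free -> place at 9.
376 hashes to 8; slot 8 is free -> place at 8.
714 hashes to 8; 8,9 taken -> place at 10.
80 hashes to 6; slot 6 is free -> place at 6.
942 hashes to 12; slot 12 is free -> place at 12.
905 hashes to 2; slot 2 is free -> place at 2.
532 hashes to 8; 8,9,10 taken -> place at 11.
941 hashes to 4; 4 taken -> place at 5.
Table: [-, -, 905, -, 603, 941, 80, -, 376, 329, 714, 532, 942]

3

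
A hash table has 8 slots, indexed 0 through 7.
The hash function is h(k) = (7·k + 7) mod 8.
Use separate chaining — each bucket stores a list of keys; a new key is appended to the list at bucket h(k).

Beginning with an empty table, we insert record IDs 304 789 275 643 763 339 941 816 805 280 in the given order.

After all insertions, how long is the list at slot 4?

4

304 -> bucket 7
789 -> bucket 2
275 -> bucket 4
643 -> bucket 4 (collision)
763 -> bucket 4 (collision)
339 -> bucket 4 (collision)
941 -> bucket 2 (collision)
816 -> bucket 7 (collision)
805 -> bucket 2 (collision)
280 -> bucket 7 (collision)
Final buckets:
0: _
1: _
2: 789 -> 941 -> 805
3: _
4: 275 -> 643 -> 763 -> 339
5: _
6: _
7: 304 -> 816 -> 280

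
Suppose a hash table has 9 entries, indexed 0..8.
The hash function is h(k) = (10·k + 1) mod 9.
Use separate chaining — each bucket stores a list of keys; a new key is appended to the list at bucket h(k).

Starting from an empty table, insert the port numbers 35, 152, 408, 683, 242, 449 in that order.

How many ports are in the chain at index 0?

5

35 → bucket 0
152 → bucket 0 (collision)
408 → bucket 4
683 → bucket 0 (collision)
242 → bucket 0 (collision)
449 → bucket 0 (collision)
Final buckets:
0: 35 -> 152 -> 683 -> 242 -> 449
1: —
2: —
3: —
4: 408
5: —
6: —
7: —
8: —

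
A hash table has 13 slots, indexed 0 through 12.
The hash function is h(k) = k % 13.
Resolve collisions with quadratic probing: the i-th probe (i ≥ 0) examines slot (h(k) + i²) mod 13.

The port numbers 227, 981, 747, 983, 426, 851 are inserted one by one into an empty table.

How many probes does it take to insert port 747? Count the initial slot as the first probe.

Insert 227: h=6, slot 6 empty => index 6.
Insert 981: h=6, slot 6 occupied => index 7.
Insert 747: h=6, slots 6,7 occupied => index 10.
Insert 983: h=8, slot 8 empty => index 8.
Insert 426: h=10, slot 10 occupied => index 11.
Insert 851: h=6, slots 6,7,10 occupied => index 2.
Table: [., ., 851, ., ., ., 227, 981, 983, ., 747, 426, .]

3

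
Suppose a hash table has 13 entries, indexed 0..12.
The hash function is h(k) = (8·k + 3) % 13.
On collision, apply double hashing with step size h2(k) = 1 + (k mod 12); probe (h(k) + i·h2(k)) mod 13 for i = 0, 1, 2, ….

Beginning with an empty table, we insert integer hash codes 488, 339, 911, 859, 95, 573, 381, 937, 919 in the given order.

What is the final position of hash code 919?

488 hashes to 7; slot 7 is free → place at 7.
339 hashes to 11; slot 11 is free → place at 11.
911 hashes to 11, h2=12; 11 taken → place at 10.
859 hashes to 11, h2=8; 11 taken → place at 6.
95 hashes to 9; slot 9 is free → place at 9.
573 hashes to 11, h2=10; 11 taken → place at 8.
381 hashes to 9, h2=10; 9,6 taken → place at 3.
937 hashes to 11, h2=2; 11 taken → place at 0.
919 hashes to 10, h2=8; 10 taken → place at 5.
Table: [937, ., ., 381, ., 919, 859, 488, 573, 95, 911, 339, .]

5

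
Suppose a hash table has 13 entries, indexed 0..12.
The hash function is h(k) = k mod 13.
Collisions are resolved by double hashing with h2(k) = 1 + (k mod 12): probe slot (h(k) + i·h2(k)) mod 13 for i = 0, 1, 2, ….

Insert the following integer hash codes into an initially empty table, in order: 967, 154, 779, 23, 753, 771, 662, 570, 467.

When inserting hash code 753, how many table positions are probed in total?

2

967 hashes to 5; slot 5 is free -> place at 5.
154 hashes to 11; slot 11 is free -> place at 11.
779 hashes to 12; slot 12 is free -> place at 12.
23 hashes to 10; slot 10 is free -> place at 10.
753 hashes to 12, h2=10; 12 taken -> place at 9.
771 hashes to 4; slot 4 is free -> place at 4.
662 hashes to 12, h2=3; 12 taken -> place at 2.
570 hashes to 11, h2=7; 11,5,12 taken -> place at 6.
467 hashes to 12, h2=12; 12,11,10,9 taken -> place at 8.
Table: [—, —, 662, —, 771, 967, 570, —, 467, 753, 23, 154, 779]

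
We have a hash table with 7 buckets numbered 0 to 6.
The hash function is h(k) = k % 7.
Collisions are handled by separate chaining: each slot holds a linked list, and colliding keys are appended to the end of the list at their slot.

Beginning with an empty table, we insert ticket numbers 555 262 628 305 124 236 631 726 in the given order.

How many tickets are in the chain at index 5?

4

555 -> bucket 2
262 -> bucket 3
628 -> bucket 5
305 -> bucket 4
124 -> bucket 5 (collision)
236 -> bucket 5 (collision)
631 -> bucket 1
726 -> bucket 5 (collision)
Final buckets:
0: -
1: 631
2: 555
3: 262
4: 305
5: 628 -> 124 -> 236 -> 726
6: -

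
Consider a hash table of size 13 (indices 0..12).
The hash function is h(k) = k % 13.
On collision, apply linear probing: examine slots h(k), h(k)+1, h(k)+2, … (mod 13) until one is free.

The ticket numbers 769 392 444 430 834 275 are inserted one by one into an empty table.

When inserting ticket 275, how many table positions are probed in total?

5

Insert 769: h=2, slot 2 empty => index 2.
Insert 392: h=2, slot 2 occupied => index 3.
Insert 444: h=2, slots 2,3 occupied => index 4.
Insert 430: h=1, slot 1 empty => index 1.
Insert 834: h=2, slots 2,3,4 occupied => index 5.
Insert 275: h=2, slots 2,3,4,5 occupied => index 6.
Table: [∅, 430, 769, 392, 444, 834, 275, ∅, ∅, ∅, ∅, ∅, ∅]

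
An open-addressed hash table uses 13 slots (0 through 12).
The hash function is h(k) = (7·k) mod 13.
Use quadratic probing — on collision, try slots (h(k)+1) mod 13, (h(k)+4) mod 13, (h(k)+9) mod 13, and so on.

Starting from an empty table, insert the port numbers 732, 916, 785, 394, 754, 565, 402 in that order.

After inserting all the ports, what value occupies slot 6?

732 hashes to 2; slot 2 is free => place at 2.
916 hashes to 3; slot 3 is free => place at 3.
785 hashes to 9; slot 9 is free => place at 9.
394 hashes to 2; 2,3 taken => place at 6.
754 hashes to 0; slot 0 is free => place at 0.
565 hashes to 3; 3 taken => place at 4.
402 hashes to 6; 6 taken => place at 7.
Table: [754, —, 732, 916, 565, —, 394, 402, —, 785, —, —, —]

394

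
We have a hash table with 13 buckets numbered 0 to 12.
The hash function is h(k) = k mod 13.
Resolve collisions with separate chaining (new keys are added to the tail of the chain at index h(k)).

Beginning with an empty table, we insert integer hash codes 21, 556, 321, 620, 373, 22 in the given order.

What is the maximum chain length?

4

Insert 21: h=8, bucket 8 empty -> new chain.
Insert 556: h=10, bucket 10 empty -> new chain.
Insert 321: h=9, bucket 9 empty -> new chain.
Insert 620: h=9, bucket 9 nonempty -> append to chain.
Insert 373: h=9, bucket 9 nonempty -> append to chain.
Insert 22: h=9, bucket 9 nonempty -> append to chain.
Final buckets:
0: _
1: _
2: _
3: _
4: _
5: _
6: _
7: _
8: 21
9: 321 -> 620 -> 373 -> 22
10: 556
11: _
12: _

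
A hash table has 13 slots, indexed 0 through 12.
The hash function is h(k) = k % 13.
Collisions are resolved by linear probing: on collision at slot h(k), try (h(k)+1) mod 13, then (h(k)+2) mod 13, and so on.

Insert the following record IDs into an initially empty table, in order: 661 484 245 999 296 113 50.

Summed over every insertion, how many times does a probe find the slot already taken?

Insert 661: h=11, slot 11 empty -> index 11.
Insert 484: h=3, slot 3 empty -> index 3.
Insert 245: h=11, slot 11 occupied -> index 12.
Insert 999: h=11, slots 11,12 occupied -> index 0.
Insert 296: h=10, slot 10 empty -> index 10.
Insert 113: h=9, slot 9 empty -> index 9.
Insert 50: h=11, slots 11,12,0 occupied -> index 1.
Table: [999, 50, -, 484, -, -, -, -, -, 113, 296, 661, 245]

6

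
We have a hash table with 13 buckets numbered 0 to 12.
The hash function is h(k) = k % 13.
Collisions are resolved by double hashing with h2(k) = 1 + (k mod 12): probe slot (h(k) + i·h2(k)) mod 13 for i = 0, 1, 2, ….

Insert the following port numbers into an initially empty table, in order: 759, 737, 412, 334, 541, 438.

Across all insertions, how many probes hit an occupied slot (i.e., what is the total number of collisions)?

759 hashes to 5; slot 5 is free → place at 5.
737 hashes to 9; slot 9 is free → place at 9.
412 hashes to 9, h2=5; 9 taken → place at 1.
334 hashes to 9, h2=11; 9 taken → place at 7.
541 hashes to 8; slot 8 is free → place at 8.
438 hashes to 9, h2=7; 9 taken → place at 3.
Table: [-, 412, -, 438, -, 759, -, 334, 541, 737, -, -, -]

3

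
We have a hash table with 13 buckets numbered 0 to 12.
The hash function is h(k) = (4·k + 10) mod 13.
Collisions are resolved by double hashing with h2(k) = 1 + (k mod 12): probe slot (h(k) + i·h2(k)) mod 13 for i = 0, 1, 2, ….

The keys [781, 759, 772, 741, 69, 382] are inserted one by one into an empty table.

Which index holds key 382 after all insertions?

781: h=1 → slot 1
759: h=4 → slot 4
772: h=4, h2=5, probe 4,9 → slot 9
741: h=10 → slot 10
69: h=0 → slot 0
382: h=4, h2=11, probe 4,2 → slot 2
Table: [69, 781, 382, —, 759, —, —, —, —, 772, 741, —, —]

2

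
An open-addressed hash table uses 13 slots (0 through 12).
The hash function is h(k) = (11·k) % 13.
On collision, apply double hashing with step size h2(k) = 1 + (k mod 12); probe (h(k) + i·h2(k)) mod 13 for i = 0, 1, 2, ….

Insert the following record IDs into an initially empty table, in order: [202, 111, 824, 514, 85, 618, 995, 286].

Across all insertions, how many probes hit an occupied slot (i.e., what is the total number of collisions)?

202: h=12 => slot 12
111: h=12, h2=4, probe 12,3 => slot 3
824: h=3, h2=9, probe 3,12,8 => slot 8
514: h=12, h2=11, probe 12,10 => slot 10
85: h=12, h2=2, probe 12,1 => slot 1
618: h=12, h2=7, probe 12,6 => slot 6
995: h=12, h2=12, probe 12,11 => slot 11
286: h=0 => slot 0
Table: [286, 85, _, 111, _, _, 618, _, 824, _, 514, 995, 202]

7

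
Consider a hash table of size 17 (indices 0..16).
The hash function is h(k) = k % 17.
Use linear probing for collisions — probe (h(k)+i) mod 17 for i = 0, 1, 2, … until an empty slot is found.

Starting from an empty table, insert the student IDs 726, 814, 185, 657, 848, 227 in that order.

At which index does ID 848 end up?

726: h=12 => slot 12
814: h=15 => slot 15
185: h=15, probe 15,16 => slot 16
657: h=11 => slot 11
848: h=15, probe 15,16,0 => slot 0
227: h=6 => slot 6
Table: [848, —, —, —, —, —, 227, —, —, —, —, 657, 726, —, —, 814, 185]

0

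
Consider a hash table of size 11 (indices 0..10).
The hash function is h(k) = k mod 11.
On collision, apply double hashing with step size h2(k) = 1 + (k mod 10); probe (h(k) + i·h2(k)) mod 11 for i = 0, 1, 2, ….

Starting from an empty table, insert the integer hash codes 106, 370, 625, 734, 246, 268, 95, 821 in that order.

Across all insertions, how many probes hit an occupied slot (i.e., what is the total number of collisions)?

Insert 106: h=7, slot 7 empty → index 7.
Insert 370: h=7, h2=1, slot 7 occupied → index 8.
Insert 625: h=9, slot 9 empty → index 9.
Insert 734: h=8, h2=5, slot 8 occupied → index 2.
Insert 246: h=4, slot 4 empty → index 4.
Insert 268: h=4, h2=9, slots 4,2 occupied → index 0.
Insert 95: h=7, h2=6, slots 7,2,8 occupied → index 3.
Insert 821: h=7, h2=2, slots 7,9,0,2,4 occupied → index 6.
Table: [268, ∅, 734, 95, 246, ∅, 821, 106, 370, 625, ∅]

12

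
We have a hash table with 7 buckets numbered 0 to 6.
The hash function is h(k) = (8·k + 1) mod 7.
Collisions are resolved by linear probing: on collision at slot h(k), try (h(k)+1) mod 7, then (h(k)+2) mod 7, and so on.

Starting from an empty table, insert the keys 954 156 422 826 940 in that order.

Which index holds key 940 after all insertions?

954 hashes to 3; slot 3 is free => place at 3.
156 hashes to 3; 3 taken => place at 4.
422 hashes to 3; 3,4 taken => place at 5.
826 hashes to 1; slot 1 is free => place at 1.
940 hashes to 3; 3,4,5 taken => place at 6.
Table: [_, 826, _, 954, 156, 422, 940]

6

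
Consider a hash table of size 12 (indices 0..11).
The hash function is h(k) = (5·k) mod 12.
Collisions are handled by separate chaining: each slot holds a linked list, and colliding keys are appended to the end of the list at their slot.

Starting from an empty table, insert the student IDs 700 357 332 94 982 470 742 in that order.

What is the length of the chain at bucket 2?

3

Insert 700: h=8, bucket 8 empty -> new chain.
Insert 357: h=9, bucket 9 empty -> new chain.
Insert 332: h=4, bucket 4 empty -> new chain.
Insert 94: h=2, bucket 2 empty -> new chain.
Insert 982: h=2, bucket 2 nonempty -> append to chain.
Insert 470: h=10, bucket 10 empty -> new chain.
Insert 742: h=2, bucket 2 nonempty -> append to chain.
Final buckets:
0: ∅
1: ∅
2: 94 -> 982 -> 742
3: ∅
4: 332
5: ∅
6: ∅
7: ∅
8: 700
9: 357
10: 470
11: ∅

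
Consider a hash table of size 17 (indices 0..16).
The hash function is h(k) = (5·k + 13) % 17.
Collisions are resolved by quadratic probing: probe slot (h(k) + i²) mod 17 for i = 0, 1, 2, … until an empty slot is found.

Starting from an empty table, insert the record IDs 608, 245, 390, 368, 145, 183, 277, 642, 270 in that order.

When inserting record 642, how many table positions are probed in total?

Insert 608: h=10, slot 10 empty -> index 10.
Insert 245: h=14, slot 14 empty -> index 14.
Insert 390: h=8, slot 8 empty -> index 8.
Insert 368: h=0, slot 0 empty -> index 0.
Insert 145: h=7, slot 7 empty -> index 7.
Insert 183: h=10, slot 10 occupied -> index 11.
Insert 277: h=4, slot 4 empty -> index 4.
Insert 642: h=10, slots 10,11,14 occupied -> index 2.
Insert 270: h=3, slot 3 empty -> index 3.
Table: [368, _, 642, 270, 277, _, _, 145, 390, _, 608, 183, _, _, 245, _, _]

4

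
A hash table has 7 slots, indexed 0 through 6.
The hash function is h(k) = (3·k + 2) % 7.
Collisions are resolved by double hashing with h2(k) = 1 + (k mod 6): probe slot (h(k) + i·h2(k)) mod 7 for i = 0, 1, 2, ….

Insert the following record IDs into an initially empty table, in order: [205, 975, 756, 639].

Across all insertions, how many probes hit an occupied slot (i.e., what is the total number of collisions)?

4

205 hashes to 1; slot 1 is free → place at 1.
975 hashes to 1, h2=4; 1 taken → place at 5.
756 hashes to 2; slot 2 is free → place at 2.
639 hashes to 1, h2=4; 1,5,2 taken → place at 6.
Table: [∅, 205, 756, ∅, ∅, 975, 639]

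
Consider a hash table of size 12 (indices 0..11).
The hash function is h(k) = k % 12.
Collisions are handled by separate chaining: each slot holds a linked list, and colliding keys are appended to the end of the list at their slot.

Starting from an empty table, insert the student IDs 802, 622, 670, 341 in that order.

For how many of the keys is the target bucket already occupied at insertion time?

802 → bucket 10
622 → bucket 10 (collision)
670 → bucket 10 (collision)
341 → bucket 5
Final buckets:
0: -
1: -
2: -
3: -
4: -
5: 341
6: -
7: -
8: -
9: -
10: 802 -> 622 -> 670
11: -

2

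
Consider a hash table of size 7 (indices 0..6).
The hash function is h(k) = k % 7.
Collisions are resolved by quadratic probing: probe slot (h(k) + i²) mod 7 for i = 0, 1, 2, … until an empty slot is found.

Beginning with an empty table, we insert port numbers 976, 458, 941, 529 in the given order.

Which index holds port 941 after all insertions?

976: h=3 → slot 3
458: h=3, probe 3,4 → slot 4
941: h=3, probe 3,4,0 → slot 0
529: h=4, probe 4,5 → slot 5
Table: [941, ∅, ∅, 976, 458, 529, ∅]

0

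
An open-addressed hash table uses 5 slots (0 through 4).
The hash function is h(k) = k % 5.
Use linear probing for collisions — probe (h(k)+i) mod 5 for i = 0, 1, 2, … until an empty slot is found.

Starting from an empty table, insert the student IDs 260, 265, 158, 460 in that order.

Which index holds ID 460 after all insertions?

260: h=0 -> slot 0
265: h=0, probe 0,1 -> slot 1
158: h=3 -> slot 3
460: h=0, probe 0,1,2 -> slot 2
Table: [260, 265, 460, 158, _]

2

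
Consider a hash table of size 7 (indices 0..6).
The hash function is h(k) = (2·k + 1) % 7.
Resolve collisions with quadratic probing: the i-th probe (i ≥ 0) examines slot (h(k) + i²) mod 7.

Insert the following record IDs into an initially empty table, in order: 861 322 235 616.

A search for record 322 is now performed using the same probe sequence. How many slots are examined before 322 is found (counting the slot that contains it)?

861 hashes to 1; slot 1 is free => place at 1.
322 hashes to 1; 1 taken => place at 2.
235 hashes to 2; 2 taken => place at 3.
616 hashes to 1; 1,2 taken => place at 5.
Table: [—, 861, 322, 235, —, 616, —]
Lookup 322: h=1, probe 1,2 → found at 2.

2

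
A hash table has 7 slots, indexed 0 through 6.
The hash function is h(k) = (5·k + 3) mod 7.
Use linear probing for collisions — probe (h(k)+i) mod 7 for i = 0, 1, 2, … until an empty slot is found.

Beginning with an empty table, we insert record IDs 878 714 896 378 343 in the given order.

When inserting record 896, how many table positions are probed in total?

3

878 hashes to 4; slot 4 is free → place at 4.
714 hashes to 3; slot 3 is free → place at 3.
896 hashes to 3; 3,4 taken → place at 5.
378 hashes to 3; 3,4,5 taken → place at 6.
343 hashes to 3; 3,4,5,6 taken → place at 0.
Table: [343, —, —, 714, 878, 896, 378]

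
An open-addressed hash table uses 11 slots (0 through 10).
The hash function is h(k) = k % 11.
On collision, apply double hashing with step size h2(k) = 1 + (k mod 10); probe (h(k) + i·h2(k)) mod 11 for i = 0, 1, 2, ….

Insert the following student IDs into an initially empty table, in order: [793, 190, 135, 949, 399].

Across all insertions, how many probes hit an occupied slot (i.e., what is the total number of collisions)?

793: h=1 → slot 1
190: h=3 → slot 3
135: h=3, h2=6, probe 3,9 → slot 9
949: h=3, h2=10, probe 3,2 → slot 2
399: h=3, h2=10, probe 3,2,1,0 → slot 0
Table: [399, 793, 949, 190, _, _, _, _, _, 135, _]

5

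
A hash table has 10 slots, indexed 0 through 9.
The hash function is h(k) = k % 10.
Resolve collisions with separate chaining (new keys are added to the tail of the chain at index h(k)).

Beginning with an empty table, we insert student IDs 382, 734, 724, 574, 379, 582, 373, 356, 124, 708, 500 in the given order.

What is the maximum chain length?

4

Insert 382: h=2, bucket 2 empty -> new chain.
Insert 734: h=4, bucket 4 empty -> new chain.
Insert 724: h=4, bucket 4 nonempty -> append to chain.
Insert 574: h=4, bucket 4 nonempty -> append to chain.
Insert 379: h=9, bucket 9 empty -> new chain.
Insert 582: h=2, bucket 2 nonempty -> append to chain.
Insert 373: h=3, bucket 3 empty -> new chain.
Insert 356: h=6, bucket 6 empty -> new chain.
Insert 124: h=4, bucket 4 nonempty -> append to chain.
Insert 708: h=8, bucket 8 empty -> new chain.
Insert 500: h=0, bucket 0 empty -> new chain.
Final buckets:
0: 500
1: ∅
2: 382 -> 582
3: 373
4: 734 -> 724 -> 574 -> 124
5: ∅
6: 356
7: ∅
8: 708
9: 379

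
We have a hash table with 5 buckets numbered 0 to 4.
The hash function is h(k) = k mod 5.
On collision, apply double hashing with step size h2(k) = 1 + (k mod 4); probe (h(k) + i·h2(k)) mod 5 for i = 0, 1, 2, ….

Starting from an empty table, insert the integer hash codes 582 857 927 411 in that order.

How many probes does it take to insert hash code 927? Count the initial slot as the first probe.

582 hashes to 2; slot 2 is free -> place at 2.
857 hashes to 2, h2=2; 2 taken -> place at 4.
927 hashes to 2, h2=4; 2 taken -> place at 1.
411 hashes to 1, h2=4; 1 taken -> place at 0.
Table: [411, 927, 582, -, 857]

2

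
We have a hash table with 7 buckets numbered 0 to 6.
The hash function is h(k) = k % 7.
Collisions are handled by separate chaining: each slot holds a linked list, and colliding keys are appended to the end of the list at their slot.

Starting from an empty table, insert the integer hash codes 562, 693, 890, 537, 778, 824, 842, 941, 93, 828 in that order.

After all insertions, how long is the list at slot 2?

Insert 562: h=2, bucket 2 empty → new chain.
Insert 693: h=0, bucket 0 empty → new chain.
Insert 890: h=1, bucket 1 empty → new chain.
Insert 537: h=5, bucket 5 empty → new chain.
Insert 778: h=1, bucket 1 nonempty → append to chain.
Insert 824: h=5, bucket 5 nonempty → append to chain.
Insert 842: h=2, bucket 2 nonempty → append to chain.
Insert 941: h=3, bucket 3 empty → new chain.
Insert 93: h=2, bucket 2 nonempty → append to chain.
Insert 828: h=2, bucket 2 nonempty → append to chain.
Final buckets:
0: 693
1: 890 -> 778
2: 562 -> 842 -> 93 -> 828
3: 941
4: —
5: 537 -> 824
6: —

4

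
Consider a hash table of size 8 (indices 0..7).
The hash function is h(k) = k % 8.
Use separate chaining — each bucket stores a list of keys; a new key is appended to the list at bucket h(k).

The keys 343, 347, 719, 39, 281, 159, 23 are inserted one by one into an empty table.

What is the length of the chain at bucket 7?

5

343 → bucket 7
347 → bucket 3
719 → bucket 7 (collision)
39 → bucket 7 (collision)
281 → bucket 1
159 → bucket 7 (collision)
23 → bucket 7 (collision)
Final buckets:
0: .
1: 281
2: .
3: 347
4: .
5: .
6: .
7: 343 -> 719 -> 39 -> 159 -> 23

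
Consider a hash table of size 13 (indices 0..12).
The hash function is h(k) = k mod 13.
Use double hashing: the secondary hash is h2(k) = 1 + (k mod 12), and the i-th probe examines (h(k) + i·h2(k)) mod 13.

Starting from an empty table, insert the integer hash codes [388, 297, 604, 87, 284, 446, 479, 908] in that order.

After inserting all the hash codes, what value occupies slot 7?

388: h=11 -> slot 11
297: h=11, h2=10, probe 11,8 -> slot 8
604: h=6 -> slot 6
87: h=9 -> slot 9
284: h=11, h2=9, probe 11,7 -> slot 7
446: h=4 -> slot 4
479: h=11, h2=12, probe 11,10 -> slot 10
908: h=11, h2=9, probe 11,7,3 -> slot 3
Table: [-, -, -, 908, 446, -, 604, 284, 297, 87, 479, 388, -]

284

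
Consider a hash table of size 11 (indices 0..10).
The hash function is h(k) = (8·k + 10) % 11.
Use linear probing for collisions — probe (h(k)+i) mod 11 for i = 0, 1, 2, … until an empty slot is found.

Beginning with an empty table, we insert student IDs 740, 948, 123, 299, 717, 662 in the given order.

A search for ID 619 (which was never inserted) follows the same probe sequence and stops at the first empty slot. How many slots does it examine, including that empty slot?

2

740 hashes to 1; slot 1 is free → place at 1.
948 hashes to 4; slot 4 is free → place at 4.
123 hashes to 4; 4 taken → place at 5.
299 hashes to 4; 4,5 taken → place at 6.
717 hashes to 4; 4,5,6 taken → place at 7.
662 hashes to 4; 4,5,6,7 taken → place at 8.
Table: [∅, 740, ∅, ∅, 948, 123, 299, 717, 662, ∅, ∅]
Lookup 619: h=1, probe 1,2 → slot 2 empty, not found.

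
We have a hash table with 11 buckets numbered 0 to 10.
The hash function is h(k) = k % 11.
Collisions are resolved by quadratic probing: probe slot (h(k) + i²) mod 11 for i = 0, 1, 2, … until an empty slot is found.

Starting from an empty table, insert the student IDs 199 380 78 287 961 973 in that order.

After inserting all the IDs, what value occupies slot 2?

78

199 hashes to 1; slot 1 is free => place at 1.
380 hashes to 6; slot 6 is free => place at 6.
78 hashes to 1; 1 taken => place at 2.
287 hashes to 1; 1,2 taken => place at 5.
961 hashes to 4; slot 4 is free => place at 4.
973 hashes to 5; 5,6 taken => place at 9.
Table: [., 199, 78, ., 961, 287, 380, ., ., 973, .]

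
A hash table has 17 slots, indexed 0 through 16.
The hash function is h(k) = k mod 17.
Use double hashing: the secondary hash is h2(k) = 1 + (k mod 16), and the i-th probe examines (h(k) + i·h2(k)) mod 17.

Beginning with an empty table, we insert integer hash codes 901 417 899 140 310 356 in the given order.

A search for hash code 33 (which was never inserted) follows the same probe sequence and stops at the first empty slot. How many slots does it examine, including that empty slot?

Insert 901: h=0, slot 0 empty => index 0.
Insert 417: h=9, slot 9 empty => index 9.
Insert 899: h=15, slot 15 empty => index 15.
Insert 140: h=4, slot 4 empty => index 4.
Insert 310: h=4, h2=7, slot 4 occupied => index 11.
Insert 356: h=16, slot 16 empty => index 16.
Table: [901, —, —, —, 140, —, —, —, —, 417, —, 310, —, —, —, 899, 356]
Lookup 33: h=16, h2=2, probe 16,1 → slot 1 empty, not found.

2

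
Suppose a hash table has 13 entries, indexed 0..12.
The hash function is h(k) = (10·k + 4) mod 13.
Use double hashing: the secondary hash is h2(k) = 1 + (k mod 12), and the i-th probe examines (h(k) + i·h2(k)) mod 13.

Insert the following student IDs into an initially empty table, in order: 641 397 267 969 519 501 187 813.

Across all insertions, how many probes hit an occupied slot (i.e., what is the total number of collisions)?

8

Insert 641: h=5, slot 5 empty → index 5.
Insert 397: h=9, slot 9 empty → index 9.
Insert 267: h=9, h2=4, slot 9 occupied → index 0.
Insert 969: h=9, h2=10, slot 9 occupied → index 6.
Insert 519: h=7, slot 7 empty → index 7.
Insert 501: h=9, h2=10, slots 9,6 occupied → index 3.
Insert 187: h=2, slot 2 empty → index 2.
Insert 813: h=9, h2=10, slots 9,6,3,0 occupied → index 10.
Table: [267, ., 187, 501, ., 641, 969, 519, ., 397, 813, ., .]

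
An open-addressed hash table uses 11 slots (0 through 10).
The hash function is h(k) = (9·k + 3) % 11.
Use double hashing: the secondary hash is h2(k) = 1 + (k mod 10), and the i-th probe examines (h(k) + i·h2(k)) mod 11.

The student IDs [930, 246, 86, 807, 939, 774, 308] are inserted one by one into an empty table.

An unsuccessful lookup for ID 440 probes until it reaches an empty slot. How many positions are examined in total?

2

930: h=2 => slot 2
246: h=6 => slot 6
86: h=7 => slot 7
807: h=6, h2=8, probe 6,3 => slot 3
939: h=6, h2=10, probe 6,5 => slot 5
774: h=6, h2=5, probe 6,0 => slot 0
308: h=3, h2=9, probe 3,1 => slot 1
Table: [774, 308, 930, 807, -, 939, 246, 86, -, -, -]
Lookup 440: h=3, h2=1, probe 3,4 → slot 4 empty, not found.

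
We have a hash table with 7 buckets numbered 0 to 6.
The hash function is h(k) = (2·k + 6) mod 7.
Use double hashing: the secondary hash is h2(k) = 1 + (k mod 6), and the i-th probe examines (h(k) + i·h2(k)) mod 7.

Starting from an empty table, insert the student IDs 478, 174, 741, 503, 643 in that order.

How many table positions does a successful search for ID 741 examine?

2

478: h=3 → slot 3
174: h=4 → slot 4
741: h=4, h2=4, probe 4,1 → slot 1
503: h=4, h2=6, probe 4,3,2 → slot 2
643: h=4, h2=2, probe 4,6 → slot 6
Table: [-, 741, 503, 478, 174, -, 643]
Lookup 741: h=4, h2=4, probe 4,1 → found at 1.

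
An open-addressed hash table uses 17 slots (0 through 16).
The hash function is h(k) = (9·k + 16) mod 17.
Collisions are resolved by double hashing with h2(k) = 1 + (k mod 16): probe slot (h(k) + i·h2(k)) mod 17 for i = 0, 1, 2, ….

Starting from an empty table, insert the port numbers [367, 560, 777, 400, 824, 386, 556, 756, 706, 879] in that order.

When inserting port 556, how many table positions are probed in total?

2

Insert 367: h=4, slot 4 empty -> index 4.
Insert 560: h=7, slot 7 empty -> index 7.
Insert 777: h=5, slot 5 empty -> index 5.
Insert 400: h=12, slot 12 empty -> index 12.
Insert 824: h=3, slot 3 empty -> index 3.
Insert 386: h=5, h2=3, slot 5 occupied -> index 8.
Insert 556: h=5, h2=13, slot 5 occupied -> index 1.
Insert 756: h=3, h2=5, slots 3,8 occupied -> index 13.
Insert 706: h=12, h2=3, slot 12 occupied -> index 15.
Insert 879: h=5, h2=16, slots 5,4,3 occupied -> index 2.
Table: [_, 556, 879, 824, 367, 777, _, 560, 386, _, _, _, 400, 756, _, 706, _]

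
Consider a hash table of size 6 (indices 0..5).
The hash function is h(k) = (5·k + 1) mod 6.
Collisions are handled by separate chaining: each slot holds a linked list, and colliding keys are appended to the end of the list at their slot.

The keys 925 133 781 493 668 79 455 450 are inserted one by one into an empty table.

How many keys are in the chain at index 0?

925 → bucket 0
133 → bucket 0 (collision)
781 → bucket 0 (collision)
493 → bucket 0 (collision)
668 → bucket 5
79 → bucket 0 (collision)
455 → bucket 2
450 → bucket 1
Final buckets:
0: 925 -> 133 -> 781 -> 493 -> 79
1: 450
2: 455
3: _
4: _
5: 668

5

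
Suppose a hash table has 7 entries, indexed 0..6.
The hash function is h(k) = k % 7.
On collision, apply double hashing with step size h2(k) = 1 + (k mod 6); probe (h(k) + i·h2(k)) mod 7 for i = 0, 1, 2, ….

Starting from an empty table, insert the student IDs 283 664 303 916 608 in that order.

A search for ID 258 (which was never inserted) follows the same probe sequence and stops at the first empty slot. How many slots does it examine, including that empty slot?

283 hashes to 3; slot 3 is free -> place at 3.
664 hashes to 6; slot 6 is free -> place at 6.
303 hashes to 2; slot 2 is free -> place at 2.
916 hashes to 6, h2=5; 6 taken -> place at 4.
608 hashes to 6, h2=3; 6,2 taken -> place at 5.
Table: [., ., 303, 283, 916, 608, 664]
Lookup 258: h=6, h2=1, probe 6,0 → slot 0 empty, not found.

2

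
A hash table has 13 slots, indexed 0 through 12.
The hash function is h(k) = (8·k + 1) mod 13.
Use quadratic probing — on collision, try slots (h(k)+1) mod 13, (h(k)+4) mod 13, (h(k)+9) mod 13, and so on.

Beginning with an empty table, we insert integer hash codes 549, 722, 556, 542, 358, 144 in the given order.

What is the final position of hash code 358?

549 hashes to 12; slot 12 is free → place at 12.
722 hashes to 5; slot 5 is free → place at 5.
556 hashes to 3; slot 3 is free → place at 3.
542 hashes to 8; slot 8 is free → place at 8.
358 hashes to 5; 5 taken → place at 6.
144 hashes to 9; slot 9 is free → place at 9.
Table: [., ., ., 556, ., 722, 358, ., 542, 144, ., ., 549]

6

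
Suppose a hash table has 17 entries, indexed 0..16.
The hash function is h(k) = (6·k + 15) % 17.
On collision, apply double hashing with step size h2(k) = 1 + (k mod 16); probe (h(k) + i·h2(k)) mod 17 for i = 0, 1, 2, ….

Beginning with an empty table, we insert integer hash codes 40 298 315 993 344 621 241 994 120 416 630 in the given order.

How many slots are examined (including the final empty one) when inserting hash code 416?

3

40 hashes to 0; slot 0 is free → place at 0.
298 hashes to 1; slot 1 is free → place at 1.
315 hashes to 1, h2=12; 1 taken → place at 13.
993 hashes to 6; slot 6 is free → place at 6.
344 hashes to 5; slot 5 is free → place at 5.
621 hashes to 1, h2=14; 1 taken → place at 15.
241 hashes to 16; slot 16 is free → place at 16.
994 hashes to 12; slot 12 is free → place at 12.
120 hashes to 4; slot 4 is free → place at 4.
416 hashes to 12, h2=1; 12,13 taken → place at 14.
630 hashes to 4, h2=7; 4 taken → place at 11.
Table: [40, 298, _, _, 120, 344, 993, _, _, _, _, 630, 994, 315, 416, 621, 241]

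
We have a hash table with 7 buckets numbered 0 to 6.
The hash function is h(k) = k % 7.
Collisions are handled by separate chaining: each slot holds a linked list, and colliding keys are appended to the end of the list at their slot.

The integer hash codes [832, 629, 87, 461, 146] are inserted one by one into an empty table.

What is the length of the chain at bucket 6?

832 -> bucket 6
629 -> bucket 6 (collision)
87 -> bucket 3
461 -> bucket 6 (collision)
146 -> bucket 6 (collision)
Final buckets:
0: .
1: .
2: .
3: 87
4: .
5: .
6: 832 -> 629 -> 461 -> 146

4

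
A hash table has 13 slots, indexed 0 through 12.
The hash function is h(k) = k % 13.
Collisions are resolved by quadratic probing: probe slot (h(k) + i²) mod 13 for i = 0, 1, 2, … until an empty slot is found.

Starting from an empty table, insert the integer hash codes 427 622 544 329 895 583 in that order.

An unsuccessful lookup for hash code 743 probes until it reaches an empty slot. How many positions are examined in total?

2

427: h=11 → slot 11
622: h=11, probe 11,12 → slot 12
544: h=11, probe 11,12,2 → slot 2
329: h=4 → slot 4
895: h=11, probe 11,12,2,7 → slot 7
583: h=11, probe 11,12,2,7,1 → slot 1
Table: [∅, 583, 544, ∅, 329, ∅, ∅, 895, ∅, ∅, ∅, 427, 622]
Lookup 743: h=2, probe 2,3 → slot 3 empty, not found.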